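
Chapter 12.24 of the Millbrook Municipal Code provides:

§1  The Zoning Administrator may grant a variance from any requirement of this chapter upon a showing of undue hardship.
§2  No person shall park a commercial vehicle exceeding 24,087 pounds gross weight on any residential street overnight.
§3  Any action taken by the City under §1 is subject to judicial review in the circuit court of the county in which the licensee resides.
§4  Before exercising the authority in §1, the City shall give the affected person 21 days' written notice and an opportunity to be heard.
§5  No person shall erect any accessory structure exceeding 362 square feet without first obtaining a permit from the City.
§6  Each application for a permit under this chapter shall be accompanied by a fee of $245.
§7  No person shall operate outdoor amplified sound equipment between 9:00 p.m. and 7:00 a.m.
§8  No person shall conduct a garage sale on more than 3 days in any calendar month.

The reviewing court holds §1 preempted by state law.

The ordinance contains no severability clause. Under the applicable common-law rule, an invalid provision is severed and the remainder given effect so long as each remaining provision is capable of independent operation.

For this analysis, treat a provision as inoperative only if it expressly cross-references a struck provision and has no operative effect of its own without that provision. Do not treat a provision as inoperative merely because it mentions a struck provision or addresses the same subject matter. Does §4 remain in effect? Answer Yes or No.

§1 is struck. §3 operates only by reference to §1, so it falls with §1. §4 has no operative effect of its own apart from §1 and is therefore inoperative. With no severability clause, the stated default rule severs what cannot stand and enforces each remaining provision that can operate on its own. That leaves §2, §5, §6, §7, and §8 in effect. §4 is among the inoperative provisions, so the answer is no.

No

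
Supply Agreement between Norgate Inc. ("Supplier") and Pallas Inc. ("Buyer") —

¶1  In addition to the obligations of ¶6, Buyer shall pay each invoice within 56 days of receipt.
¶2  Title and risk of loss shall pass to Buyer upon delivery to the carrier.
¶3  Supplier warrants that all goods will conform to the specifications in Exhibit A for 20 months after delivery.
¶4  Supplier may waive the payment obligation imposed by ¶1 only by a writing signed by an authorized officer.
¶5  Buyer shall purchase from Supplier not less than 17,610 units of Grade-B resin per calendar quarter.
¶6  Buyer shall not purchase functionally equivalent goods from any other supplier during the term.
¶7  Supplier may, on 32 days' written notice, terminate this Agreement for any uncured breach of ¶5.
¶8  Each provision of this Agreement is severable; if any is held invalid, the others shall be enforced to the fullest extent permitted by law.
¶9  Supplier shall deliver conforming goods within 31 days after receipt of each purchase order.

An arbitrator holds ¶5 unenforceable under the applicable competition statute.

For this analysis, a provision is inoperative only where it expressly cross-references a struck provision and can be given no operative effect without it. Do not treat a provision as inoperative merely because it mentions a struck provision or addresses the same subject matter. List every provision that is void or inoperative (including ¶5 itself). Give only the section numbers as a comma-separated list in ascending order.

¶5 is struck. ¶7 merely fixes the termination right for breach of ¶5; with ¶5 gone it has nothing to operate on and falls away. Under the severability clause in ¶8, the remaining provisions continue in force. ¶1, ¶2, ¶3, ¶4, ¶6, ¶8, and ¶9 remain in effect.

5, 7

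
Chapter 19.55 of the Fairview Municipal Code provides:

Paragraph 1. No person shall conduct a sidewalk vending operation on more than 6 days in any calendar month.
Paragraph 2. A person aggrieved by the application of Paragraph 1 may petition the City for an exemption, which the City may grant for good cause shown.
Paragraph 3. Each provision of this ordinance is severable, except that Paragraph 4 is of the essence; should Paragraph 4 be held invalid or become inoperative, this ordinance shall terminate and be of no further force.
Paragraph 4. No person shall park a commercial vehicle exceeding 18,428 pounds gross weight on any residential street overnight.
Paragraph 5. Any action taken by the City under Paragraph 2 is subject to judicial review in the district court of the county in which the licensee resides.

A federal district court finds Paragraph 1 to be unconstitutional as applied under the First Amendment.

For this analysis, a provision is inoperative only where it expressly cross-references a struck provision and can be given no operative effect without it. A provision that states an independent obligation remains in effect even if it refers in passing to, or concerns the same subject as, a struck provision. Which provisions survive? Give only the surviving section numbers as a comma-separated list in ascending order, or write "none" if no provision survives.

Paragraph 1 is struck. Paragraph 2 merely fixes the exemption procedure for Paragraph 1; with Paragraph 1 gone it has nothing to operate on and falls away. The only function of Paragraph 5 is the judicial-review right for Paragraph 2, so it cannot stand once Paragraph 2 is removed. Paragraph 3 makes Paragraph 4 an essential term, but Paragraph 4 is unaffected, so the severability proviso in Paragraph 3 preserves the remaining provisions. The provisions still in force are Paragraph 3 and Paragraph 4.

3, 4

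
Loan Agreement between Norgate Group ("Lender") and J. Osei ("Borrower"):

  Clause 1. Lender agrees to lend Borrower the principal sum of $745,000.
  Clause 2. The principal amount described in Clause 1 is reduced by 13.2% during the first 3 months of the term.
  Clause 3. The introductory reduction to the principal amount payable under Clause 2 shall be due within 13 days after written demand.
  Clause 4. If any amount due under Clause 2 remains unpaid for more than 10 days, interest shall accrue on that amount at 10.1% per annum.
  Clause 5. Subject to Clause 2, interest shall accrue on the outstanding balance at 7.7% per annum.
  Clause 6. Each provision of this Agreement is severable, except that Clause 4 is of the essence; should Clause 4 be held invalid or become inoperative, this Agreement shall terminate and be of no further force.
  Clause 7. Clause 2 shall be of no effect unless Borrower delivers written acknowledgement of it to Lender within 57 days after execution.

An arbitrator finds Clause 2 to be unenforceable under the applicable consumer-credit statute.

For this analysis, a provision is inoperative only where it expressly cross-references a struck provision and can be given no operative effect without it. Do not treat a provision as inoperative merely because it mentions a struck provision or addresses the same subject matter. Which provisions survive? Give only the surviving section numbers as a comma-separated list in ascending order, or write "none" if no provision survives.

Clause 2 is struck. Clause 3 operates only by reference to Clause 2, so it falls with Clause 2. Clause 4 operates only by reference to Clause 2, so it falls with Clause 2. Clause 7 merely fixes the acknowledgement condition for Clause 2; with Clause 2 gone it has nothing to operate on and falls away. Clause 6 makes Clause 4 an essential term, and Clause 4 has been rendered inoperative by the cascade; under Clause 6, the entire Agreement is therefore void. No provision of the Agreement survives.

none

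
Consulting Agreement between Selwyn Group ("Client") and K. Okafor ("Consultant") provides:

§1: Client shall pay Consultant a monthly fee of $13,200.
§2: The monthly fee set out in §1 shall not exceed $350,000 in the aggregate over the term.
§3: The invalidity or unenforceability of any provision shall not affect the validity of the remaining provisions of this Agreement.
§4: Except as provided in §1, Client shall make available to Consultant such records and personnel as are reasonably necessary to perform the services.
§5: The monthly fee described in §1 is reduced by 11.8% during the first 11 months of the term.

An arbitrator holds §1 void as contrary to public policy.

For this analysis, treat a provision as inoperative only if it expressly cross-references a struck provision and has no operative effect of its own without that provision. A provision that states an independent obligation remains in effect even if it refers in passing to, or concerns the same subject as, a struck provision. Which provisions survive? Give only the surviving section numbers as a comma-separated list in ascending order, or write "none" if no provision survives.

§1 is struck. §2 does nothing except set the aggregate cap on the monthly fee by reference to §1; with §1 gone it has no independent effect and is inoperative. The whole of §5 is the introductory reduction to the monthly fee, defined by reference to §1, so §5 cannot stand once §1 is removed. Although §4 refers to §1, its operative terms do not depend on §1, so it remains in effect. §3 is a severability clause and preserves every provision that can still be given independent effect. The provisions still in force are §3 and §4.

3, 4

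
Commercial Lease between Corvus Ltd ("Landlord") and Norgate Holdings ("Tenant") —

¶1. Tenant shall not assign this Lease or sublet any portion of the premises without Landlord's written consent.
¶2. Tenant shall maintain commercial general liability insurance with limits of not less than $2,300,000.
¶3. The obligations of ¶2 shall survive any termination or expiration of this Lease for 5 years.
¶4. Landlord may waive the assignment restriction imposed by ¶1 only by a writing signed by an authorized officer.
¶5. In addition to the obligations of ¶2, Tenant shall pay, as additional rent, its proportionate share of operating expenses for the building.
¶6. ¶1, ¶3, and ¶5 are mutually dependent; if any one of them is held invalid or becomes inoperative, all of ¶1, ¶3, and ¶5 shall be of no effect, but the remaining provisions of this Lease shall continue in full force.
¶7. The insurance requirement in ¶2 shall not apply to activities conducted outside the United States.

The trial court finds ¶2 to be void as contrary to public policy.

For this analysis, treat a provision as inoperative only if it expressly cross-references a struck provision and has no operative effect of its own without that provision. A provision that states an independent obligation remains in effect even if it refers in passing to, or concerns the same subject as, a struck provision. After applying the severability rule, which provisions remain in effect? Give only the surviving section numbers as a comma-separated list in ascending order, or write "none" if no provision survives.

¶2 is struck. ¶3 has no operative effect of its own apart from ¶2 and is therefore inoperative. ¶7 has no operative effect of its own apart from ¶2 and is therefore inoperative. ¶6 declares ¶1, ¶3, and ¶5 mutually dependent; since one of them has fallen, all of them are of no effect. That brings down ¶1 and ¶5 as well. ¶4 in turn depends solely on a provision now struck and likewise falls. The remainder continues in force under ¶6. Only ¶6 remains in effect.

6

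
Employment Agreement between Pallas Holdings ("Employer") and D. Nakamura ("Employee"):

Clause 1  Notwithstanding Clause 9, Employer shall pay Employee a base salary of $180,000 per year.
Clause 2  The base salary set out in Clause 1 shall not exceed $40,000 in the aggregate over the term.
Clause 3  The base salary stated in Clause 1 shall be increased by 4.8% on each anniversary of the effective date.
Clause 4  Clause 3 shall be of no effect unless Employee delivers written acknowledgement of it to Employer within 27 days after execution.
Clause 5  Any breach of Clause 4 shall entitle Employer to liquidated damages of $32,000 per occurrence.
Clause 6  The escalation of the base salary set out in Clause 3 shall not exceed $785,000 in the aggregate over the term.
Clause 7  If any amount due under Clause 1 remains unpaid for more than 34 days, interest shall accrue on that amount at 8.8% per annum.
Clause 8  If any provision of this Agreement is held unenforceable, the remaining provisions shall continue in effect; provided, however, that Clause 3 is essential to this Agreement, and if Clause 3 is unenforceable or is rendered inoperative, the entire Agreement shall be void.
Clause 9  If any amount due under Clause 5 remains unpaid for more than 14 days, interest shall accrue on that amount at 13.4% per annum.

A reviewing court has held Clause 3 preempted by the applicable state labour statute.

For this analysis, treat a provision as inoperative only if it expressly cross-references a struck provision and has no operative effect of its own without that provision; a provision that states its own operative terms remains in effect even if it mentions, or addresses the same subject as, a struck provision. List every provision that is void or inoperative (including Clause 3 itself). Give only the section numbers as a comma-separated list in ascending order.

Clause 3 is struck. Clause 4 operates only by reference to Clause 3, so it falls with Clause 3. Clause 6 operates only by reference to Clause 3, so it falls with Clause 3. The whole of Clause 5 is the liquidated-damages amount, defined by reference to Clause 4, so Clause 5 cannot stand once Clause 4 is removed. Clause 9 operates only by reference to Clause 5, so it falls with Clause 5. Clause 8 makes Clause 3 an essential term, and Clause 3 is the provision held invalid; under Clause 8, the entire Agreement is therefore void. No provision of the Agreement survives.

1, 2, 3, 4, 5, 6, 7, 8, 9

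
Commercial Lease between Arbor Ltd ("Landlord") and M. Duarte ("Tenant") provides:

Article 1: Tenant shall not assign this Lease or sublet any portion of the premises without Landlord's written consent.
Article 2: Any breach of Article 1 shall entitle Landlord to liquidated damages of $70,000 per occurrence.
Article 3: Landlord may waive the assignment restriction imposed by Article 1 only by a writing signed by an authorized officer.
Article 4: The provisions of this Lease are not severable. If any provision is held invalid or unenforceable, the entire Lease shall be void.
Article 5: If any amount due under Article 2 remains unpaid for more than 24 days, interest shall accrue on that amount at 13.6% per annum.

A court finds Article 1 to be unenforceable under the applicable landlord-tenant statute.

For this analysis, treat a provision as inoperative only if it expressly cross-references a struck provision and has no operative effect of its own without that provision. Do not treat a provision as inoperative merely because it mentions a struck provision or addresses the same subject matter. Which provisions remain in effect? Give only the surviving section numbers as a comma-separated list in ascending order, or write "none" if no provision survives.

none

Article 1 is struck. Article 2 does nothing except set the liquidated-damages amount by reference to Article 1; with Article 1 gone it has no independent effect and is inoperative. Article 3 operates only by reference to Article 1, so it falls with Article 1. Article 5 does nothing except set the default interest on the liquidated-damages amount by reference to Article 2; with Article 2 gone it has no independent effect and is inoperative. Article 4 provides that the Lease is not severable, so the invalidity of any one provision voids the entire Lease. No provision of the Lease survives.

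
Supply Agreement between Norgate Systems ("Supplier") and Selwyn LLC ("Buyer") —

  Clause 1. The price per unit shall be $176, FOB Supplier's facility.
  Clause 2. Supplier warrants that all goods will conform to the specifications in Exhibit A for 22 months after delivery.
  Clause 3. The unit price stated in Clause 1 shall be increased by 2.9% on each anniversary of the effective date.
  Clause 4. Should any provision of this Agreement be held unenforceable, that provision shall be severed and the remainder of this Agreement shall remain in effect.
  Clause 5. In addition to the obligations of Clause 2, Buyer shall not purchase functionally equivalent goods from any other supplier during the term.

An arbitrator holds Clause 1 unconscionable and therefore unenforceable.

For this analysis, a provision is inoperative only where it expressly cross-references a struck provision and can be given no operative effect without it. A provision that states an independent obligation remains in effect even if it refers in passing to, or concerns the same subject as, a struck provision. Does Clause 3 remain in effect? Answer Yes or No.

No

Clause 1 is struck. Clause 3 has no operative effect of its own apart from Clause 1 and is therefore inoperative. Clause 4 is a severability clause and preserves every provision that can still be given independent effect. That leaves Clause 2, Clause 4, and Clause 5 in effect. Clause 3 is among the inoperative provisions, so the answer is no.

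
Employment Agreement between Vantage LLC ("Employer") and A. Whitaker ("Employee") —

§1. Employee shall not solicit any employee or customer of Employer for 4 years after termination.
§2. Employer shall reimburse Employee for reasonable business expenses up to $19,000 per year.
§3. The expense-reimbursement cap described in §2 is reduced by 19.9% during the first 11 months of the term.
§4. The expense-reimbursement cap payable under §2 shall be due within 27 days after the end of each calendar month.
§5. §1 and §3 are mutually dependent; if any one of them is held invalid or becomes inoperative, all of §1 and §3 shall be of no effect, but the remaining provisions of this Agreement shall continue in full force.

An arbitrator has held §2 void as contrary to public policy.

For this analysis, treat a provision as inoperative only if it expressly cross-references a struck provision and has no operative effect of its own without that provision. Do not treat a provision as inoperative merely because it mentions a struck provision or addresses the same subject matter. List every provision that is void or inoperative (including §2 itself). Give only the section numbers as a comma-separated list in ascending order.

§2 is struck. The whole of §3 is the introductory reduction to the expense-reimbursement cap, defined by reference to §2, so §3 cannot stand once §2 is removed. §4 does nothing except set the payment deadline for the expense-reimbursement cap by reference to §2; with §2 gone it has no independent effect and is inoperative. §5 declares §1 and §3 mutually dependent; since one of them has fallen, all of them are of no effect. That brings down §1 as well. The remainder continues in force under §5. Only §5 remains in effect.

1, 2, 3, 4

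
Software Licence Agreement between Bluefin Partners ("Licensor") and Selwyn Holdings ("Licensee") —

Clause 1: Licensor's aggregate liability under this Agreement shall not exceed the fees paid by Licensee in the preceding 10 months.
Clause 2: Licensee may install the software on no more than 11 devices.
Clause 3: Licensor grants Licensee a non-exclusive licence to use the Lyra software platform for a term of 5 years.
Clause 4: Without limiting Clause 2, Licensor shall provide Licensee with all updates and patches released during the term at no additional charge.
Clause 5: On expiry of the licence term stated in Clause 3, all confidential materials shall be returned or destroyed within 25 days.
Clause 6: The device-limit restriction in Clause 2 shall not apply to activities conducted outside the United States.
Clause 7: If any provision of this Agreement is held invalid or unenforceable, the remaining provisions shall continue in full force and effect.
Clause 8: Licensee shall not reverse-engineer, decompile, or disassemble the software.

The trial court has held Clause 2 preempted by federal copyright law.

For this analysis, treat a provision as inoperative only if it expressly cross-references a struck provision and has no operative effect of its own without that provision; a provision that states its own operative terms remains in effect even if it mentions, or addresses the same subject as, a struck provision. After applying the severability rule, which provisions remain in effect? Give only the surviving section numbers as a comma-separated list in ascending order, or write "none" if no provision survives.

1, 3, 4, 5, 7, 8

Clause 2 is struck. Clause 6 has no operative effect of its own apart from Clause 2 and is therefore inoperative. Although Clause 4 refers to Clause 2, its operative terms do not depend on Clause 2, so it remains in effect. Clause 7 is a severability clause and preserves every provision that can still be given independent effect. That leaves Clause 1, Clause 3, Clause 4, Clause 5, Clause 7, and Clause 8 in effect.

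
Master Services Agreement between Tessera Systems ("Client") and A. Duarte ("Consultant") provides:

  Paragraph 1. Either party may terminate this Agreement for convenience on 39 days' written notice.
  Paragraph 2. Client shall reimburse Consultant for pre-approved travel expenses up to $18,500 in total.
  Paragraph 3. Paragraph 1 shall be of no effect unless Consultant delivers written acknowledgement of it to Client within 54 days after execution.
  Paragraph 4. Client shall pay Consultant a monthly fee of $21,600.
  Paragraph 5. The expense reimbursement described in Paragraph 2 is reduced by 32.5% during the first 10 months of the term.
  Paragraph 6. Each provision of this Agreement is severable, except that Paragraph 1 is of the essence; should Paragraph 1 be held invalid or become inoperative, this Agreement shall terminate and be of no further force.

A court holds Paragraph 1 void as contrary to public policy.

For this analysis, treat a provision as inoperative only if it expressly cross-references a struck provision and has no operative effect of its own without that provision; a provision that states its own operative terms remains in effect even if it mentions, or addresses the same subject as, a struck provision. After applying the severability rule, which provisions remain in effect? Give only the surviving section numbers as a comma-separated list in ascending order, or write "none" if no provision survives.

Paragraph 1 is struck. Paragraph 3 merely fixes the acknowledgement condition for Paragraph 1; with Paragraph 1 gone it has nothing to operate on and falls away. Paragraph 6 makes Paragraph 1 an essential term, and Paragraph 1 is the provision held invalid; under Paragraph 6, the entire Agreement is therefore void. No provision of the Agreement survives.

none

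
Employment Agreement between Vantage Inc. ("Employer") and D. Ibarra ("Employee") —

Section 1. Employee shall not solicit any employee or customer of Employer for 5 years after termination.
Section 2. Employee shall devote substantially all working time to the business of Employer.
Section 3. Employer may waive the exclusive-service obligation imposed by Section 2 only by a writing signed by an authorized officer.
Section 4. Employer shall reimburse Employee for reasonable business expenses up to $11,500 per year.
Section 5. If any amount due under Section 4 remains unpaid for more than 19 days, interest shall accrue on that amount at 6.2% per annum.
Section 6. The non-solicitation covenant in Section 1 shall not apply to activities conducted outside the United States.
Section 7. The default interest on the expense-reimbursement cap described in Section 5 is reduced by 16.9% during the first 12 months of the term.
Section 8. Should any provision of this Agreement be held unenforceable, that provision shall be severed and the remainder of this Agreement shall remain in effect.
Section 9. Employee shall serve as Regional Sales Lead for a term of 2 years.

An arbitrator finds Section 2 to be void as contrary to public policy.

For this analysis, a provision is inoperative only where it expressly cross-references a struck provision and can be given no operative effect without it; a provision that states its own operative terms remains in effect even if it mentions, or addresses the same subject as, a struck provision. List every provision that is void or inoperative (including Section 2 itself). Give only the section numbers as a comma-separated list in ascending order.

2, 3

Section 2 is struck. Section 3 has no operative effect of its own apart from Section 2 and is therefore inoperative. Under the severability clause in Section 8, the remaining provisions continue in force. That leaves Section 1, Section 4, Section 5, Section 6, Section 7, Section 8, and Section 9 in effect.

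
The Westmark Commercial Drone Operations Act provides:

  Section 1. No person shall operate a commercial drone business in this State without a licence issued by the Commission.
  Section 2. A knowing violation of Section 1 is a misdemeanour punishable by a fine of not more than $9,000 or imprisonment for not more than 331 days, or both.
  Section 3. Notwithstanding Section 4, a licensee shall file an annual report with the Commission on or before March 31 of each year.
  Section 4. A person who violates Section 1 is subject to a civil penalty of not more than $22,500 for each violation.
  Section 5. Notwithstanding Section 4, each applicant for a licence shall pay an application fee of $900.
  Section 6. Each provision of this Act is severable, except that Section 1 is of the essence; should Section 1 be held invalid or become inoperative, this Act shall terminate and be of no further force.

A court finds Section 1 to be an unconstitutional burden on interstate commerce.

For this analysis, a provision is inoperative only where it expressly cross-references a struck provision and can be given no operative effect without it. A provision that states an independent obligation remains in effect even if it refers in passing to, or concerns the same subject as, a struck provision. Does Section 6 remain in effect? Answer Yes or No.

No

Section 1 is struck. The only function of Section 2 is the criminal penalty for violating Section 1, so it cannot stand once Section 1 is removed. Section 4 has no operative effect of its own apart from Section 1 and is therefore inoperative. Section 6 makes Section 1 an essential term, and Section 1 is the provision held invalid; under Section 6, the entire Act is therefore void. No provision of the Act survives. Section 6 is among the inoperative provisions, so the answer is no.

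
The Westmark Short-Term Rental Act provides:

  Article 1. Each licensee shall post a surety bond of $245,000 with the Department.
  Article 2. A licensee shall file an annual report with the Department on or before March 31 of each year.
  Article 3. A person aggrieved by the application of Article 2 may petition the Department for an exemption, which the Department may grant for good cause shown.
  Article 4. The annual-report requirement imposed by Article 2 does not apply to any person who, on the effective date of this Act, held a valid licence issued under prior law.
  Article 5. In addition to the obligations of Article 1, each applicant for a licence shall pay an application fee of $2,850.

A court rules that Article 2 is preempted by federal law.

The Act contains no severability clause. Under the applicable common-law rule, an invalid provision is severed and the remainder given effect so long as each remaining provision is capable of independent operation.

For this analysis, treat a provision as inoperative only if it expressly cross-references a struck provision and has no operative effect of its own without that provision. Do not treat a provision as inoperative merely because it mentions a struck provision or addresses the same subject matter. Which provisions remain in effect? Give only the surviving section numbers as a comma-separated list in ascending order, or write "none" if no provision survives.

1, 5

Article 2 is struck. Article 3 operates only by reference to Article 2, so it falls with Article 2. The only function of Article 4 is the grandfather exemption from Article 2, so it cannot stand once Article 2 is removed. Under the stated default rule, only provisions that cannot operate independently fall away; the rest are enforced. The provisions still in force are Article 1 and Article 5.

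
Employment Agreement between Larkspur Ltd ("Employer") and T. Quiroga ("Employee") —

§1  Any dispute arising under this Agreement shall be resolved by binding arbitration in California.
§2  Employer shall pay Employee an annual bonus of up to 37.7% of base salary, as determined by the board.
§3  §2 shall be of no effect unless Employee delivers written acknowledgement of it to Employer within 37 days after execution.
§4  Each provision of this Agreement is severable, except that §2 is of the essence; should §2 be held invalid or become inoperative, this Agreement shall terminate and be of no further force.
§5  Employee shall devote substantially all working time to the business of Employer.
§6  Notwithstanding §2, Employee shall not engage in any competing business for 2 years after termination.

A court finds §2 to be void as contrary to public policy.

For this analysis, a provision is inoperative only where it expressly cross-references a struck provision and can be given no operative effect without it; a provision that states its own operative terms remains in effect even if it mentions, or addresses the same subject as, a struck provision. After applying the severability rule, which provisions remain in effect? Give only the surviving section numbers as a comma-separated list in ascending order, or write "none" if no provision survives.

§2 is struck. §3 has no operative effect of its own apart from §2 and is therefore inoperative. §4 makes §2 an essential term, and §2 is the provision held invalid; under §4, the entire Agreement is therefore void. No provision of the Agreement survives.

none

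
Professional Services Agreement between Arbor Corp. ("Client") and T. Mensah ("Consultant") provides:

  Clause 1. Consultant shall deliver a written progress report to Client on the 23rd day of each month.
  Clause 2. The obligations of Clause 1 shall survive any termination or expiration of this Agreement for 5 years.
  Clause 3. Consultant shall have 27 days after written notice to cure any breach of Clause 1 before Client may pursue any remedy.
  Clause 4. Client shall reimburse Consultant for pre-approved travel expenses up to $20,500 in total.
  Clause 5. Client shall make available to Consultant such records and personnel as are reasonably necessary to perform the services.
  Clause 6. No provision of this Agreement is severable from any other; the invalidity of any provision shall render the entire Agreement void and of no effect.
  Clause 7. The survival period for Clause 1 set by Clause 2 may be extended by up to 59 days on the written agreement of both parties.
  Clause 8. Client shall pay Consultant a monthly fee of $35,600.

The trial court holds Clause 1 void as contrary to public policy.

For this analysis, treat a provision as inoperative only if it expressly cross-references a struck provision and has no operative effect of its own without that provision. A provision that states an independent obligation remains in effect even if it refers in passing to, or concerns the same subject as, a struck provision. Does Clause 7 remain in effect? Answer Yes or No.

Clause 1 is struck. The only function of Clause 2 is the survival period for Clause 1, so it cannot stand once Clause 1 is removed. Clause 3 operates only by reference to Clause 1, so it falls with Clause 1. Clause 7 operates only by reference to Clause 2, so it falls with Clause 2. Clause 6 provides that the Agreement is not severable, so the invalidity of any one provision voids the entire Agreement. No provision of the Agreement survives. Clause 7 is among the inoperative provisions, so the answer is no.

No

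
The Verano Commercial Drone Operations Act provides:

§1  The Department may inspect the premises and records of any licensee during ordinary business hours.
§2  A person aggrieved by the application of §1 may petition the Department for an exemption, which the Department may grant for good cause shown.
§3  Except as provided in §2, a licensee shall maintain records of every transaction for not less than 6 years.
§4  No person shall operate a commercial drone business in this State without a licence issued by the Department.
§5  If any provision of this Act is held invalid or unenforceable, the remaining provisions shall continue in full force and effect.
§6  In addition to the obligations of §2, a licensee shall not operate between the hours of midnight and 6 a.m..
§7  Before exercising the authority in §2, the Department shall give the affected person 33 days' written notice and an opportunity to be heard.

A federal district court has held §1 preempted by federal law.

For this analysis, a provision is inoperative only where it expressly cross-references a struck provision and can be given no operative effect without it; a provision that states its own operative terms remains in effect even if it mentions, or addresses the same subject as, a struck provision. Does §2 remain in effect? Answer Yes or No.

No

§1 is struck. The only function of §2 is the exemption procedure for §1, so it cannot stand once §1 is removed. §7 merely fixes the notice-and-hearing requirement for §2; with §2 gone it has nothing to operate on and falls away. Although §6 refers to §2, its operative terms do not depend on §2, so it remains in effect. §3 mentions §2 but its own obligation stands independently of §2, so §3 is not affected. §5 is a severability clause and preserves every provision that can still be given independent effect. §3, §4, §5, and §6 remain in effect. §2 is among the inoperative provisions, so the answer is no.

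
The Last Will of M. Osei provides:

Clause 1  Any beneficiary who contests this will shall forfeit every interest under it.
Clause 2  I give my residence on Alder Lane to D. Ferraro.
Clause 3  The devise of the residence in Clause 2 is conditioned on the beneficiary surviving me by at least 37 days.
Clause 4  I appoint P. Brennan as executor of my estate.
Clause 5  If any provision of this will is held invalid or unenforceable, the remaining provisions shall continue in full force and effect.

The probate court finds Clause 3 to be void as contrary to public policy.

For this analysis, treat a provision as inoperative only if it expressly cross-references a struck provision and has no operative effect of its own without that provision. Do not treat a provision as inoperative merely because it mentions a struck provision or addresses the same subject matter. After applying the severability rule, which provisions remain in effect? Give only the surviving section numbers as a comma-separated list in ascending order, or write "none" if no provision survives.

Clause 3 is struck. Nothing else in the will is defined by reference to Clause 3. Under the severability clause in Clause 5, the remaining provisions continue in force. Clause 1, Clause 2, Clause 4, and Clause 5 remain in effect.

1, 2, 4, 5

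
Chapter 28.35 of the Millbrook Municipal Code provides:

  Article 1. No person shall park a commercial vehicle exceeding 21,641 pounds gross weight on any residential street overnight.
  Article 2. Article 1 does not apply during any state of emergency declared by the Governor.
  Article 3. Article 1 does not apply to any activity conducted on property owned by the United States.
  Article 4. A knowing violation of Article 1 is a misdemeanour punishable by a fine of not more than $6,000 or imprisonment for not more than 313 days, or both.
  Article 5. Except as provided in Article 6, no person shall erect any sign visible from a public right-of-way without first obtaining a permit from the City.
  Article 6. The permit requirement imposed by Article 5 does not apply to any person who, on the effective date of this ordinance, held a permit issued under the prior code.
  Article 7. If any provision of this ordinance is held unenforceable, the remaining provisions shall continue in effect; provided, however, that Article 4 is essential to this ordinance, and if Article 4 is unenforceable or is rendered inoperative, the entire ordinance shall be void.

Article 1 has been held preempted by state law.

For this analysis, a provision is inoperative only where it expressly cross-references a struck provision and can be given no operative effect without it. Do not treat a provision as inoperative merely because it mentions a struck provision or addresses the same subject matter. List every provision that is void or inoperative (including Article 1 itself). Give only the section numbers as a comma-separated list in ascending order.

1, 2, 3, 4, 5, 6, 7

Article 1 is struck. The only function of Article 2 is the emergency suspension of Article 1, so it cannot stand once Article 1 is removed. Article 3 operates only by reference to Article 1, so it falls with Article 1. Article 4 has no operative effect of its own apart from Article 1 and is therefore inoperative. Article 7 makes Article 4 an essential term, and Article 4 has been rendered inoperative by the cascade; under Article 7, the entire ordinance is therefore void. No provision of the ordinance survives.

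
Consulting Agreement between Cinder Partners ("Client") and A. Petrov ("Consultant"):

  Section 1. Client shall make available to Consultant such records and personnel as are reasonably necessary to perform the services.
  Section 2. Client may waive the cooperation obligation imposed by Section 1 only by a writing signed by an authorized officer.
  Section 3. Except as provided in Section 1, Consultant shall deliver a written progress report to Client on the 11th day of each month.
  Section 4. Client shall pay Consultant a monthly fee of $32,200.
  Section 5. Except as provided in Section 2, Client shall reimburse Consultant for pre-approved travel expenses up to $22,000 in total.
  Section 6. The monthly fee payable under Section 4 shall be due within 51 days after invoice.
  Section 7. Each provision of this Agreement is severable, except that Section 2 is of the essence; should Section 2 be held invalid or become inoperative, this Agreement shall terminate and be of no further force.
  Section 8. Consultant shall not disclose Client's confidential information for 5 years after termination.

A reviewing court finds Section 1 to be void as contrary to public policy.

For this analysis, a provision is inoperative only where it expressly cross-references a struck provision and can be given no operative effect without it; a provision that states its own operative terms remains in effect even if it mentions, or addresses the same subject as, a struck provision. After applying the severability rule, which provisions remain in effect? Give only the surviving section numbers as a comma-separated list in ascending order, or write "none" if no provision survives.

none

Section 1 is struck. Section 2 merely fixes the waiver condition for Section 1; with Section 1 gone it has nothing to operate on and falls away. Section 7 makes Section 2 an essential term, and Section 2 has been rendered inoperative by the cascade; under Section 7, the entire Agreement is therefore void. No provision of the Agreement survives.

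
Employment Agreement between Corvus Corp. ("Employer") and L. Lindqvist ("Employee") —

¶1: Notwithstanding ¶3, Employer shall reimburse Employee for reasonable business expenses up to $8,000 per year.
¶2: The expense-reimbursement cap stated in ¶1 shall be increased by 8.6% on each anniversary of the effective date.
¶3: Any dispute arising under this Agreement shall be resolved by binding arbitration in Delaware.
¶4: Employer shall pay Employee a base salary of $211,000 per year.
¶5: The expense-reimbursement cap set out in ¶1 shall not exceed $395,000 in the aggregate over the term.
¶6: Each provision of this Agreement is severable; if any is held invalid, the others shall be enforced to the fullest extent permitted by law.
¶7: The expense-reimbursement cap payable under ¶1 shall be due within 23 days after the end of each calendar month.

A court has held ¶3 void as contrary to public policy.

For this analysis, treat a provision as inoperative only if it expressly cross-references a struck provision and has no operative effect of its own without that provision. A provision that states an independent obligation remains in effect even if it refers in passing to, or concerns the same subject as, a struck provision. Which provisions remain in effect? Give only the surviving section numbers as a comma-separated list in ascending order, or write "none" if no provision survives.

¶3 is struck. ¶1 mentions ¶3 but its own obligation stands independently of ¶3, so ¶1 is not affected. No other provision's operative terms depend on ¶3. Under the severability clause in ¶6, the remaining provisions continue in force. ¶1, ¶2, ¶4, ¶5, ¶6, and ¶7 remain in effect.

1, 2, 4, 5, 6, 7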